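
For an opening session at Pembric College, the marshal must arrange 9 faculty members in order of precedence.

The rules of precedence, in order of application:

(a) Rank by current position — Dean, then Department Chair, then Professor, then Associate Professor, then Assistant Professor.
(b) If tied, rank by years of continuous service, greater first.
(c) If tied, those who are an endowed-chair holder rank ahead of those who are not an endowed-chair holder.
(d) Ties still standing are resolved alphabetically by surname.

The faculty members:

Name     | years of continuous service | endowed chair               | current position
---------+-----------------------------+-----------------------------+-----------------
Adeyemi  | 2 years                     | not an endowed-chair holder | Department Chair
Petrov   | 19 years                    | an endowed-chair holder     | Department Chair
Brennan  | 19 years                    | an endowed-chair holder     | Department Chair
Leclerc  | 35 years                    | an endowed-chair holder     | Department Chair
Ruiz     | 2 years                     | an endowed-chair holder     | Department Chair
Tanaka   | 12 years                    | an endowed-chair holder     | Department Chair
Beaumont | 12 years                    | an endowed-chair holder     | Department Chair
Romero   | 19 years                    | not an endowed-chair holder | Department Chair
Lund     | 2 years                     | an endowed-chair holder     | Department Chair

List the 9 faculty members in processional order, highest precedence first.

By current position: Leclerc, Brennan, Petrov, Romero, Beaumont, Tanaka, Lund, Ruiz and Adeyemi (Department Chair).
Among Leclerc, Brennan, Petrov, Romero, Beaumont, Tanaka, Lund, Ruiz and Adeyemi, by years of continuous service (higher first): Leclerc (35 years) before Brennan, Petrov and Romero (19 years) before Beaumont and Tanaka (12 years) before Lund, Ruiz and Adeyemi (2 years).
Among Brennan, Petrov and Romero, an endowed-chair holder before not an endowed-chair holder: Brennan and Petrov (an endowed-chair holder) before Romero (not an endowed-chair holder).
Among Brennan and Petrov, alphabetically by surname: Brennan before Petrov.
Beaumont and Tanaka are each an endowed-chair holder, so the next rule applies.
Among Beaumont and Tanaka, alphabetically by surname: Beaumont before Tanaka.
Among Lund, Ruiz and Adeyemi, an endowed-chair holder before not an endowed-chair holder: Lund and Ruiz (an endowed-chair holder) before Adeyemi (not an endowed-chair holder).
Among Lund and Ruiz, alphabetically by surname: Lund before Ruiz.
Full order: Leclerc, Brennan, Petrov, Romero, Beaumont, Tanaka, Lund, Ruiz, Adeyemi.

Leclerc, Brennan, Petrov, Romero, Beaumont, Tanaka, Lund, Ruiz, Adeyemi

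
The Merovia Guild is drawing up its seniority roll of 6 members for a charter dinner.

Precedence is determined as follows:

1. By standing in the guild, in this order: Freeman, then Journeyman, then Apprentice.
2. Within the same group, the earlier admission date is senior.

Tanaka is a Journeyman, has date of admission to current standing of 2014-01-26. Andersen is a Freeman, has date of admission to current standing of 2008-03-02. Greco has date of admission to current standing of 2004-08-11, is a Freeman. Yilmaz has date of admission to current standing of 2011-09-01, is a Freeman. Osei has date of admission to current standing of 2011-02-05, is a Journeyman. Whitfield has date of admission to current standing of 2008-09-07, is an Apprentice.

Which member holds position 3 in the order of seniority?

By standing in the guild: Greco, Andersen and Yilmaz (Freeman); then Osei and Tanaka (Journeyman); then Whitfield (Apprentice).
Among Greco, Andersen and Yilmaz, by date of admission to current standing (earlier first): Greco (2004-08-11) before Andersen (2008-03-02) before Yilmaz (2011-09-01).
Among Osei and Tanaka, by date of admission to current standing (earlier first): Osei (2011-02-05) before Tanaka (2014-01-26).
Order: Greco, Andersen, Yilmaz, Osei, Tanaka, Whitfield.

Yilmaz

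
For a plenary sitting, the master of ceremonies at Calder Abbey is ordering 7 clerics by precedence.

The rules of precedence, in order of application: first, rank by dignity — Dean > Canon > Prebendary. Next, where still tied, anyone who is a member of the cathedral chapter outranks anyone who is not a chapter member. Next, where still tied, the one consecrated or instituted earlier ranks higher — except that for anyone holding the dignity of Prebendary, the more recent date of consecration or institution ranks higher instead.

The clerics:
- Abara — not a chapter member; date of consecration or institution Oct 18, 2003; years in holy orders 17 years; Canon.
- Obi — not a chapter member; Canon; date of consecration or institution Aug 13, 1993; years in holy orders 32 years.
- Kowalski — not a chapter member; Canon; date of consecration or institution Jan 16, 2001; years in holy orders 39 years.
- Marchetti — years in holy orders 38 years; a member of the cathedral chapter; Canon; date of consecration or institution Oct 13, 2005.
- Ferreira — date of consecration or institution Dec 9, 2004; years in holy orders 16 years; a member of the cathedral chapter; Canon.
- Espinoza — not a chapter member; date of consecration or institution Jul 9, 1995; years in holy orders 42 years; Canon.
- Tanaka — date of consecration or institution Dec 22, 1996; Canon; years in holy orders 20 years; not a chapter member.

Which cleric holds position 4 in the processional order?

By dignity: Ferreira, Marchetti, Obi, Espinoza, Tanaka, Kowalski and Abara (Canon).
Among Ferreira, Marchetti, Obi, Espinoza, Tanaka, Kowalski and Abara, a member of the cathedral chapter before not a chapter member: Ferreira and Marchetti (a member of the cathedral chapter) before Obi, Espinoza, Tanaka, Kowalski and Abara (not a chapter member).
Among Ferreira and Marchetti, by date of consecration or institution (earlier first): Ferreira (Dec 9, 2004) before Marchetti (Oct 13, 2005).
Among Obi, Espinoza, Tanaka, Kowalski and Abara, by date of consecration or institution (earlier first): Obi (Aug 13, 1993) before Espinoza (Jul 9, 1995) before Tanaka (Dec 22, 1996) before Kowalski (Jan 16, 2001) before Abara (Oct 18, 2003).
Order: Ferreira, Marchetti, Obi, Espinoza, Tanaka, Kowalski, Abara.

Espinoza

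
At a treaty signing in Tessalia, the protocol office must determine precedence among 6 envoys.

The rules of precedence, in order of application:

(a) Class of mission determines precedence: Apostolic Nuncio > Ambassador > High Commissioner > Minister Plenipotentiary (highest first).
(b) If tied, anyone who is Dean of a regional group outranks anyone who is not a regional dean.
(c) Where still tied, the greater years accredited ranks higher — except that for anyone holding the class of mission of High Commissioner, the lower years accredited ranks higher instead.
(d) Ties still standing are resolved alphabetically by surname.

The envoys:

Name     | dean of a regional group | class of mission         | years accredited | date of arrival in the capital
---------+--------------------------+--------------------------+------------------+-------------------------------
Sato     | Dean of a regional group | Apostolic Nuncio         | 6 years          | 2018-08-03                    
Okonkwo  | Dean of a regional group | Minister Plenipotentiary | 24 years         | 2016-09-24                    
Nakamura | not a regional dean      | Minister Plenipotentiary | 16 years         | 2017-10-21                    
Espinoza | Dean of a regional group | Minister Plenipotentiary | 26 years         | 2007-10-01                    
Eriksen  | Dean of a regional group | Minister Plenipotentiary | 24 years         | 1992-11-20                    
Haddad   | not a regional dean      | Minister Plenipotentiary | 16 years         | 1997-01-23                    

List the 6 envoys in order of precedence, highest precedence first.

By class of mission: Sato (Apostolic Nuncio); then Espinoza, Eriksen, Okonkwo, Haddad and Nakamura (Minister Plenipotentiary).
Among Espinoza, Eriksen, Okonkwo, Haddad and Nakamura, Dean of a regional group before not a regional dean: Espinoza, Eriksen and Okonkwo (Dean of a regional group) before Haddad and Nakamura (not a regional dean).
Among Espinoza, Eriksen and Okonkwo, by years accredited (higher first): Espinoza (26 years) before Eriksen and Okonkwo (24 years).
Among Eriksen and Okonkwo, alphabetically by surname: Eriksen before Okonkwo.
Haddad and Nakamura both have years accredited 16 years, so the next rule applies.
Among Haddad and Nakamura, alphabetically by surname: Haddad before Nakamura.
Full order: Sato, Espinoza, Eriksen, Okonkwo, Haddad, Nakamura.

Sato, Espinoza, Eriksen, Okonkwo, Haddad, Nakamura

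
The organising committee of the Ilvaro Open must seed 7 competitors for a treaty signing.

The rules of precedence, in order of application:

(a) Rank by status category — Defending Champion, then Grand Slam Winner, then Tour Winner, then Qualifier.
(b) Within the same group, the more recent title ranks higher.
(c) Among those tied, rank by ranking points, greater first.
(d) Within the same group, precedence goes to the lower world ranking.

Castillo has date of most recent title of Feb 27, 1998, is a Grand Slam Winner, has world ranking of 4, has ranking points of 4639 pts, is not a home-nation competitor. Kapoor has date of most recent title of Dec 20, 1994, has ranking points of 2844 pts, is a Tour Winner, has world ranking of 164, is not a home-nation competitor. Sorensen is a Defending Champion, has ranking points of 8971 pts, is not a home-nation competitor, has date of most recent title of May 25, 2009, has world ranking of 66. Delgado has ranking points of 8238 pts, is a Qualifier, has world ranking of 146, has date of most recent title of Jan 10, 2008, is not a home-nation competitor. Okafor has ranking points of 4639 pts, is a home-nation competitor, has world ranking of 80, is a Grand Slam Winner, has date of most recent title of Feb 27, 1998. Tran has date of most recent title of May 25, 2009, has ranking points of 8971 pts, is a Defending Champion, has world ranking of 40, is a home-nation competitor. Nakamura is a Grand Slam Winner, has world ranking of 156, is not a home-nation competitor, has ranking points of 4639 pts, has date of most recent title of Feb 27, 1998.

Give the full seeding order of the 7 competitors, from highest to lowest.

Tran, Sorensen, Castillo, Okafor, Nakamura, Kapoor, Delgado

By status category: Tran and Sorensen (Defending Champion); then Castillo, Okafor and Nakamura (Grand Slam Winner); then Kapoor (Tour Winner); then Delgado (Qualifier).
Tran and Sorensen both have date of most recent title May 25, 2009, so the next rule applies.
Tran and Sorensen both have ranking points 8971 pts, so the next rule applies.
Among Tran and Sorensen, by world ranking (lower first): Tran (40) before Sorensen (66).
Castillo, Okafor and Nakamura all have date of most recent title Feb 27, 1998, so the next rule applies.
Castillo, Okafor and Nakamura all have ranking points 4639 pts, so the next rule applies.
Among Castillo, Okafor and Nakamura, by world ranking (lower first): Castillo (4) before Okafor (80) before Nakamura (156).
Full order: Tran, Sorensen, Castillo, Okafor, Nakamura, Kapoor, Delgado.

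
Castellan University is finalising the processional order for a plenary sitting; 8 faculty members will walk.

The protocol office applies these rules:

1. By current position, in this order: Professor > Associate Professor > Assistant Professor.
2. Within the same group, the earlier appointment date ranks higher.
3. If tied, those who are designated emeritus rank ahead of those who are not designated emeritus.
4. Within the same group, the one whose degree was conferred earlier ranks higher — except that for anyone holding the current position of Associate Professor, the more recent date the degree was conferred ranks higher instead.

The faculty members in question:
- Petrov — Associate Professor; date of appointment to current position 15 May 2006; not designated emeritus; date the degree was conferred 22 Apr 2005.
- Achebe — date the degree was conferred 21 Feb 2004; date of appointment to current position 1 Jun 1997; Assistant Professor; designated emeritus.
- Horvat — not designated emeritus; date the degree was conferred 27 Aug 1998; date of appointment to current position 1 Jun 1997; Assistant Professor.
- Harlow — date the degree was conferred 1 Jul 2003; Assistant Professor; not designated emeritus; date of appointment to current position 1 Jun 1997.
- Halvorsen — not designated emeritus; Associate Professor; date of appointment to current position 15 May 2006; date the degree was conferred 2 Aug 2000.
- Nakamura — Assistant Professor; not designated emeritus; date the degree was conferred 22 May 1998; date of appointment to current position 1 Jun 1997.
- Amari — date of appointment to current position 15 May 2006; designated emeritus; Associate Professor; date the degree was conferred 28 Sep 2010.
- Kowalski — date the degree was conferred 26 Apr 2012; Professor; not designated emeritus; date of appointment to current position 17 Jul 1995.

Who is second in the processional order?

Amari

By current position: Kowalski (Professor); then Amari, Petrov and Halvorsen (Associate Professor); then Achebe, Nakamura, Horvat and Harlow (Assistant Professor).
Amari, Petrov and Halvorsen all have date of appointment to current position 15 May 2006, so the next rule applies.
Among Amari, Petrov and Halvorsen, designated emeritus before not designated emeritus: Amari (designated emeritus) before Petrov and Halvorsen (not designated emeritus).
Among Petrov and Halvorsen, by date the degree was conferred (later first) (reversed rule for this group): Petrov (22 Apr 2005) before Halvorsen (2 Aug 2000).
Achebe, Nakamura, Horvat and Harlow all have date of appointment to current position 1 Jun 1997, so the next rule applies.
Among Achebe, Nakamura, Horvat and Harlow, designated emeritus before not designated emeritus: Achebe (designated emeritus) before Nakamura, Horvat and Harlow (not designated emeritus).
Among Nakamura, Horvat and Harlow, by date the degree was conferred (earlier first): Nakamura (22 May 1998) before Horvat (27 Aug 1998) before Harlow (1 Jul 2003).
Order: Kowalski, Amari, Petrov, Halvorsen, Achebe, Nakamura, Horvat, Harlow.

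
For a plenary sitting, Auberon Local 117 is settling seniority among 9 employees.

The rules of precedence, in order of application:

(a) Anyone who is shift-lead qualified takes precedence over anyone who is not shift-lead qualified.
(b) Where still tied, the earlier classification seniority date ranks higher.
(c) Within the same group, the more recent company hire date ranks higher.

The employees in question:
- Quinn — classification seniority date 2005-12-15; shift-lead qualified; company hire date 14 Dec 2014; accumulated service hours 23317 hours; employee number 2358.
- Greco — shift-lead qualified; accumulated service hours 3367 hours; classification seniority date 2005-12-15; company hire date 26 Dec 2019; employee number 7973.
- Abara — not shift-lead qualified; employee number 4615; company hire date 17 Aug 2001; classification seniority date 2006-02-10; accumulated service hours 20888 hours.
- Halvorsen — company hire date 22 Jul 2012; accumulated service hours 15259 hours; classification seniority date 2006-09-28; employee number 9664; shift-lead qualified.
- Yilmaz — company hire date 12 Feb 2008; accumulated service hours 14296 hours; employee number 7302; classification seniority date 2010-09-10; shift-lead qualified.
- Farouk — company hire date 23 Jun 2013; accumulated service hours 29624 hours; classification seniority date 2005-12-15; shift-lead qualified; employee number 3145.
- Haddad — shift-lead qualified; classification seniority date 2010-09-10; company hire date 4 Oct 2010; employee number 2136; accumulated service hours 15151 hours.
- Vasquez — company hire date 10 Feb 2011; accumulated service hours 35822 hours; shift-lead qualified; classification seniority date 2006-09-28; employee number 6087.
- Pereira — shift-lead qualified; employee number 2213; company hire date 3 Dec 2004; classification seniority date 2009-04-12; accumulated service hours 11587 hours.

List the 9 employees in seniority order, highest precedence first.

By the first rule: Greco, Quinn, Farouk, Halvorsen, Vasquez, Pereira, Haddad and Yilmaz (each shift-lead qualified); then Abara (not shift-lead qualified).
Among Greco, Quinn, Farouk, Halvorsen, Vasquez, Pereira, Haddad and Yilmaz, by classification seniority date (earlier first): Greco, Quinn and Farouk (2005-12-15) before Halvorsen and Vasquez (2006-09-28) before Pereira (2009-04-12) before Haddad and Yilmaz (2010-09-10).
Among Greco, Quinn and Farouk, by company hire date (later first): Greco (26 Dec 2019) before Quinn (14 Dec 2014) before Farouk (23 Jun 2013).
Among Halvorsen and Vasquez, by company hire date (later first): Halvorsen (22 Jul 2012) before Vasquez (10 Feb 2011).
Among Haddad and Yilmaz, by company hire date (later first): Haddad (4 Oct 2010) before Yilmaz (12 Feb 2008).
Full order: Greco, Quinn, Farouk, Halvorsen, Vasquez, Pereira, Haddad, Yilmaz, Abara.

Greco, Quinn, Farouk, Halvorsen, Vasquez, Pereira, Haddad, Yilmaz, Abara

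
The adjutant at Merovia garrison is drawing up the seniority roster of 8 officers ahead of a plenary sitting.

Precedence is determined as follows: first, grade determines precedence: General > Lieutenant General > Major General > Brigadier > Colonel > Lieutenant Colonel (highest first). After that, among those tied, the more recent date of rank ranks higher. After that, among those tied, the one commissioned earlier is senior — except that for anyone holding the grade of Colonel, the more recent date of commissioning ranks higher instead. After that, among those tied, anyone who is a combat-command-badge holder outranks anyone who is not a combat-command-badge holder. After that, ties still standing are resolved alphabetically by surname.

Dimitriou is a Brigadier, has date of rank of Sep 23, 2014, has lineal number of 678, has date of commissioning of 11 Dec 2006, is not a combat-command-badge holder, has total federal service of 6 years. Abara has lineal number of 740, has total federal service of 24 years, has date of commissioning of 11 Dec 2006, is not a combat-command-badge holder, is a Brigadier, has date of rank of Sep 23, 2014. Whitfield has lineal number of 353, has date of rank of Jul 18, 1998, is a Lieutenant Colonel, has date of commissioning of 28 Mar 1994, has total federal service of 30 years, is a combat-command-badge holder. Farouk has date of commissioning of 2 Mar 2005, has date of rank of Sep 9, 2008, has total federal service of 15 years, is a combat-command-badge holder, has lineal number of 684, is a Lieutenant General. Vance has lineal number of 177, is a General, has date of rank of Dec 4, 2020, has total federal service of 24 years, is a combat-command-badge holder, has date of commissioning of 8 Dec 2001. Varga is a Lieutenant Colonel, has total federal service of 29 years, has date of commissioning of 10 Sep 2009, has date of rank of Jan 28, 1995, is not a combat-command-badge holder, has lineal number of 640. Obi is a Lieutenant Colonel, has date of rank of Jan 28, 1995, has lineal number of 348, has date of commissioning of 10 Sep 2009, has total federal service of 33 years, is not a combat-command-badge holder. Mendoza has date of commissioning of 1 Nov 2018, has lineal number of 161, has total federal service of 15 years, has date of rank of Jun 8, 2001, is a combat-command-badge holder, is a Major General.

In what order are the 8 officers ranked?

Vance, Farouk, Mendoza, Abara, Dimitriou, Whitfield, Obi, Varga

By grade: Vance (General); then Farouk (Lieutenant General); then Mendoza (Major General); then Abara and Dimitriou (Brigadier); then Whitfield, Obi and Varga (Lieutenant Colonel).
Abara and Dimitriou both have date of rank Sep 23, 2014, so the next rule applies.
Abara and Dimitriou both have date of commissioning 11 Dec 2006, so the next rule applies.
Abara and Dimitriou are each not a combat-command-badge holder, so the next rule applies.
Among Abara and Dimitriou, alphabetically by surname: Abara before Dimitriou.
Among Whitfield, Obi and Varga, by date of rank (later first): Whitfield (Jul 18, 1998) before Obi and Varga (Jan 28, 1995).
Obi and Varga both have date of commissioning 10 Sep 2009, so the next rule applies.
Obi and Varga are each not a combat-command-badge holder, so the next rule applies.
Among Obi and Varga, alphabetically by surname: Obi before Varga.
Full order: Vance, Farouk, Mendoza, Abara, Dimitriou, Whitfield, Obi, Varga.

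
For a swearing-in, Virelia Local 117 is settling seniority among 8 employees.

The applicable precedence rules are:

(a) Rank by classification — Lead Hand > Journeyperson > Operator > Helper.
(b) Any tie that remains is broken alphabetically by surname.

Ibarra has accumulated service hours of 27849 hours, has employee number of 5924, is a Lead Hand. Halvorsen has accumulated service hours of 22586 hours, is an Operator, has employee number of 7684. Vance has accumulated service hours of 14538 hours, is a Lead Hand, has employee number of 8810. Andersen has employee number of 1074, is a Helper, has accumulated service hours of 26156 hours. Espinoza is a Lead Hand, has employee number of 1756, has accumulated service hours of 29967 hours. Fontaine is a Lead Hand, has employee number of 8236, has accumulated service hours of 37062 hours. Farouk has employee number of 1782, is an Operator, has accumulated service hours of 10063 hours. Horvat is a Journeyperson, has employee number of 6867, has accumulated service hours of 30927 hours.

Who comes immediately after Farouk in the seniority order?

By classification: Espinoza, Fontaine, Ibarra and Vance (Lead Hand); then Horvat (Journeyperson); then Farouk and Halvorsen (Operator); then Andersen (Helper).
Among Espinoza, Fontaine, Ibarra and Vance, alphabetically by surname: Espinoza before Fontaine before Ibarra before Vance.
Among Farouk and Halvorsen, alphabetically by surname: Farouk before Halvorsen.
Order: Espinoza, Fontaine, Ibarra, Vance, Horvat, Farouk, Halvorsen, Andersen.

Halvorsen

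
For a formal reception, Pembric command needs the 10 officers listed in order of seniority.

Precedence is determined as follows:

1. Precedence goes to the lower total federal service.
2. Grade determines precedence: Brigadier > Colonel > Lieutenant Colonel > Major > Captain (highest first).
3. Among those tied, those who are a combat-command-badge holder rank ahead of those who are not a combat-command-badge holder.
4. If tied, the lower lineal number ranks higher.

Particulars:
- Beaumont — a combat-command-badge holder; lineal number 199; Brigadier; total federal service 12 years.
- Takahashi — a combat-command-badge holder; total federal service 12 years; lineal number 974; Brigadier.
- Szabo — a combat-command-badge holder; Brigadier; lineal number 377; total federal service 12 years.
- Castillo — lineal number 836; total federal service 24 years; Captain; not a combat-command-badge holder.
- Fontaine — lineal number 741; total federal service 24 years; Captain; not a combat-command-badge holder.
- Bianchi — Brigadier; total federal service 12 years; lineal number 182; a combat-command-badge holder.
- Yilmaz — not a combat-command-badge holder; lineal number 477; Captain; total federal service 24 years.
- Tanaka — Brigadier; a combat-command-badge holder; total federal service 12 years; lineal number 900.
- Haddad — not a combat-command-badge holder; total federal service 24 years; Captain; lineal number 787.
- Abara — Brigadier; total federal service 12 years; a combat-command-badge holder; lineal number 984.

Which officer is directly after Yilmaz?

Fontaine

By total federal service (lower first): Bianchi, Beaumont, Szabo, Tanaka, Takahashi and Abara (each 12 years); then Yilmaz, Fontaine, Haddad and Castillo (each 24 years).
Bianchi, Beaumont, Szabo, Tanaka, Takahashi and Abara are each Brigadier, so the next rule applies.
Bianchi, Beaumont, Szabo, Tanaka, Takahashi and Abara are each a combat-command-badge holder, so the next rule applies.
Among Bianchi, Beaumont, Szabo, Tanaka, Takahashi and Abara, by lineal number (lower first): Bianchi (182) before Beaumont (199) before Szabo (377) before Tanaka (900) before Takahashi (974) before Abara (984).
Yilmaz, Fontaine, Haddad and Castillo are each Captain, so the next rule applies.
Yilmaz, Fontaine, Haddad and Castillo are each not a combat-command-badge holder, so the next rule applies.
Among Yilmaz, Fontaine, Haddad and Castillo, by lineal number (lower first): Yilmaz (477) before Fontaine (741) before Haddad (787) before Castillo (836).
Order: Bianchi, Beaumont, Szabo, Tanaka, Takahashi, Abara, Yilmaz, Fontaine, Haddad, Castillo.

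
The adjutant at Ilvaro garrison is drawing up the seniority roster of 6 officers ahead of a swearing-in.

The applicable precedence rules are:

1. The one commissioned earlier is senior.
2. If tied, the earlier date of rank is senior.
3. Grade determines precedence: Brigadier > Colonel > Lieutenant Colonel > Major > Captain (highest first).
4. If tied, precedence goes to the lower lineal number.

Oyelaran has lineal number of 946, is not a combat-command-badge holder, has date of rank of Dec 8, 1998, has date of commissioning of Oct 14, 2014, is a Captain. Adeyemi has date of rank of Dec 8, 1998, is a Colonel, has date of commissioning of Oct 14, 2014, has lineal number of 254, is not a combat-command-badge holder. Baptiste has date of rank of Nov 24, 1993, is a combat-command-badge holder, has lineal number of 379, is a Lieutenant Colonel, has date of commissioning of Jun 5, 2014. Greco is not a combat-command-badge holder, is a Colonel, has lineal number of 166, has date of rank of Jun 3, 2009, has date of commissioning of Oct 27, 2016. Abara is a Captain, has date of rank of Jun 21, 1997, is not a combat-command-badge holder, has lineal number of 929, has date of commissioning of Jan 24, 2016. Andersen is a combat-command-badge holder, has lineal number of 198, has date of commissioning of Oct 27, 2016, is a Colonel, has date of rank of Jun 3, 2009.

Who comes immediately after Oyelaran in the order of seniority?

By date of commissioning (earlier first): Baptiste (Jun 5, 2014); then Adeyemi and Oyelaran (both Oct 14, 2014); then Abara (Jan 24, 2016); then Greco and Andersen (both Oct 27, 2016).
Adeyemi and Oyelaran both have date of rank Dec 8, 1998, so the next rule applies.
Among Adeyemi and Oyelaran, by grade: Adeyemi (Colonel) before Oyelaran (Captain).
Greco and Andersen both have date of rank Jun 3, 2009, so the next rule applies.
Greco and Andersen are each Colonel, so the next rule applies.
Among Greco and Andersen, by lineal number (lower first): Greco (166) before Andersen (198).
Order: Baptiste, Adeyemi, Oyelaran, Abara, Greco, Andersen.

Abara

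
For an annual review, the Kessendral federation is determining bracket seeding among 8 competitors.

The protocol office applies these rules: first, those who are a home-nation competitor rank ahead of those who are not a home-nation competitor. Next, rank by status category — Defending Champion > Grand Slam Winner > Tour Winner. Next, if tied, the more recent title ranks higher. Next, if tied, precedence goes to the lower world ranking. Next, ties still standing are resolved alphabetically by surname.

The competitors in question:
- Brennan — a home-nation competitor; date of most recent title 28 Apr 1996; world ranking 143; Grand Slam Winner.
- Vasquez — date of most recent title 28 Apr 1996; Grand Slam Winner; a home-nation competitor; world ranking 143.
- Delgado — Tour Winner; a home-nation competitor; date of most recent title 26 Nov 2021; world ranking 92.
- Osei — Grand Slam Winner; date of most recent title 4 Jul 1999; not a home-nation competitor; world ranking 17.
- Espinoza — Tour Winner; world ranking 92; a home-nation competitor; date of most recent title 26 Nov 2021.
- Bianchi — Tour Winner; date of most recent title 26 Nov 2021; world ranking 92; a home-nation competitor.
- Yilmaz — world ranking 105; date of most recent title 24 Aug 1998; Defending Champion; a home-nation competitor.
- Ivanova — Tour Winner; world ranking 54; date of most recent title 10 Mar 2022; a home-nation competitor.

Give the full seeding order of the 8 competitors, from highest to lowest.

By the first rule: Yilmaz, Brennan, Vasquez, Ivanova, Bianchi, Delgado and Espinoza (each a home-nation competitor); then Osei (not a home-nation competitor).
Among Yilmaz, Brennan, Vasquez, Ivanova, Bianchi, Delgado and Espinoza, by status category: Yilmaz (Defending Champion) before Brennan and Vasquez (Grand Slam Winner) before Ivanova, Bianchi, Delgado and Espinoza (Tour Winner).
Brennan and Vasquez both have date of most recent title 28 Apr 1996, so the next rule applies.
Brennan and Vasquez both have world ranking 143, so the next rule applies.
Among Brennan and Vasquez, alphabetically by surname: Brennan before Vasquez.
Among Ivanova, Bianchi, Delgado and Espinoza, by date of most recent title (later first): Ivanova (10 Mar 2022) before Bianchi, Delgado and Espinoza (26 Nov 2021).
Bianchi, Delgado and Espinoza all have world ranking 92, so the next rule applies.
Among Bianchi, Delgado and Espinoza, alphabetically by surname: Bianchi before Delgado before Espinoza.
Full order: Yilmaz, Brennan, Vasquez, Ivanova, Bianchi, Delgado, Espinoza, Osei.

Yilmaz, Brennan, Vasquez, Ivanova, Bianchi, Delgado, Espinoza, Osei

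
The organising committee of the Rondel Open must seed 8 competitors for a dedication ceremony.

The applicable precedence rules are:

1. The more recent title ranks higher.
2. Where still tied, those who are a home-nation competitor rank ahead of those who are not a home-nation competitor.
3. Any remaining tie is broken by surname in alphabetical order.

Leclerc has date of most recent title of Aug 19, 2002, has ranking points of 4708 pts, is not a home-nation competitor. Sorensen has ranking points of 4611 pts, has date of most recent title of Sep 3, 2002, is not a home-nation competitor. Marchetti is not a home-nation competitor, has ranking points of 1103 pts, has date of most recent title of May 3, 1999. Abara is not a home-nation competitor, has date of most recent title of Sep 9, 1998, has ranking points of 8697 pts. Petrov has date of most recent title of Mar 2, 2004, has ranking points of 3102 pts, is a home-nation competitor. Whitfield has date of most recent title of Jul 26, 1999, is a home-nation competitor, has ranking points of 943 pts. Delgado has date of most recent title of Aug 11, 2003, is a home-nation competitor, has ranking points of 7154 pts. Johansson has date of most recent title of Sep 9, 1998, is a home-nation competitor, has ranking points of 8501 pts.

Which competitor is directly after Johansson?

Abara

By date of most recent title (later first): Petrov (Mar 2, 2004); then Delgado (Aug 11, 2003); then Sorensen (Sep 3, 2002); then Leclerc (Aug 19, 2002); then Whitfield (Jul 26, 1999); then Marchetti (May 3, 1999); then Johansson and Abara (both Sep 9, 1998).
Among Johansson and Abara, a home-nation competitor before not a home-nation competitor: Johansson (a home-nation competitor) before Abara (not a home-nation competitor).
Order: Petrov, Delgado, Sorensen, Leclerc, Whitfield, Marchetti, Johansson, Abara.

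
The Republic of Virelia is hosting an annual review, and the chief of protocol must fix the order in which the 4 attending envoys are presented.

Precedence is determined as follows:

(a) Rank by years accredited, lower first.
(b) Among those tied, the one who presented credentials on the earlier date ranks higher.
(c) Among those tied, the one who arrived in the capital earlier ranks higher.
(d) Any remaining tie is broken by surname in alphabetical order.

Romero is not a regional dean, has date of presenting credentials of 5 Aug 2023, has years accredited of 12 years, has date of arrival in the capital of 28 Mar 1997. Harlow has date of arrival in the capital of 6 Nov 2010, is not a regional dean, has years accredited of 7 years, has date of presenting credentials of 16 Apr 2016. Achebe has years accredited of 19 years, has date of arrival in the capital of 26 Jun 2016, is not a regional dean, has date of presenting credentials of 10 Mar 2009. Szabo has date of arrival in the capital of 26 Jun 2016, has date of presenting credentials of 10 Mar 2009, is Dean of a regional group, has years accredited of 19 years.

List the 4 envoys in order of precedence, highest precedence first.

Harlow, Romero, Achebe, Szabo

By years accredited (lower first): Harlow (7 years); then Romero (12 years); then Achebe and Szabo (both 19 years).
Achebe and Szabo both have date of presenting credentials 10 Mar 2009, so the next rule applies.
Achebe and Szabo both have date of arrival in the capital 26 Jun 2016, so the next rule applies.
Among Achebe and Szabo, alphabetically by surname: Achebe before Szabo.
Full order: Harlow, Romero, Achebe, Szabo.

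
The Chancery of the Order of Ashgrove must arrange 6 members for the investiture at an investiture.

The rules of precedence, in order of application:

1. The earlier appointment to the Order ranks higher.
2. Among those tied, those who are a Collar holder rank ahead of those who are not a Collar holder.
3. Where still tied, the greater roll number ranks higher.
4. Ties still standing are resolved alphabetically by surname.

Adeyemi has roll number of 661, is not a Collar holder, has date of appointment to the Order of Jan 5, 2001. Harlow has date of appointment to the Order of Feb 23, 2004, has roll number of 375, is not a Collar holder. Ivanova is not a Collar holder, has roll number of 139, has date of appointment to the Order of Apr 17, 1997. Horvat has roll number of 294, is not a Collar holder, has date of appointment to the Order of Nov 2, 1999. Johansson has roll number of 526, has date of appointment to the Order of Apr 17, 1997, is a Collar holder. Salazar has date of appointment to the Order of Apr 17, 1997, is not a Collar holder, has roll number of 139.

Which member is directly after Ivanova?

By date of appointment to the Order (earlier first): Johansson, Ivanova and Salazar (each Apr 17, 1997); then Horvat (Nov 2, 1999); then Adeyemi (Jan 5, 2001); then Harlow (Feb 23, 2004).
Among Johansson, Ivanova and Salazar, a Collar holder before not a Collar holder: Johansson (a Collar holder) before Ivanova and Salazar (not a Collar holder).
Ivanova and Salazar both have roll number 139, so the next rule applies.
Among Ivanova and Salazar, alphabetically by surname: Ivanova before Salazar.
Order: Johansson, Ivanova, Salazar, Horvat, Adeyemi, Harlow.

Salazar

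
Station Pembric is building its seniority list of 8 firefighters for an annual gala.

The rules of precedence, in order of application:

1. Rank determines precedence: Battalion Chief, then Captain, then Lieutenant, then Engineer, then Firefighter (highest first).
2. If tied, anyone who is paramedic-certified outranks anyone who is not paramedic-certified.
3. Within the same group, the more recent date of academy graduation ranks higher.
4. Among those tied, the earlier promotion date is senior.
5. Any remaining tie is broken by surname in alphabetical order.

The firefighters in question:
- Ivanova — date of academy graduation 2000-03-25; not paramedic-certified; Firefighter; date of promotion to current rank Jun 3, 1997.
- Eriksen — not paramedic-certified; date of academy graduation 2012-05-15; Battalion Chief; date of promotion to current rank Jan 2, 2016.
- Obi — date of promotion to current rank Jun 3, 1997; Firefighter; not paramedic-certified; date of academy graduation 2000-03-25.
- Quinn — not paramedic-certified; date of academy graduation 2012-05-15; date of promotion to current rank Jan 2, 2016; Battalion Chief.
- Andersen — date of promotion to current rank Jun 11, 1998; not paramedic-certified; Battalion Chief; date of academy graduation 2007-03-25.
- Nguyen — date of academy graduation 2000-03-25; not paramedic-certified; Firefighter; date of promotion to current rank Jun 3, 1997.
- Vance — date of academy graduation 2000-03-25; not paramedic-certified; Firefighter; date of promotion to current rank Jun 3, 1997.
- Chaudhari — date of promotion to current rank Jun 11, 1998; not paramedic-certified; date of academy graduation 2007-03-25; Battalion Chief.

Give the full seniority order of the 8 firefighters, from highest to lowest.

By rank: Eriksen, Quinn, Andersen and Chaudhari (Battalion Chief); then Ivanova, Nguyen, Obi and Vance (Firefighter).
Eriksen, Quinn, Andersen and Chaudhari are each not paramedic-certified, so the next rule applies.
Among Eriksen, Quinn, Andersen and Chaudhari, by date of academy graduation (later first): Eriksen and Quinn (2012-05-15) before Andersen and Chaudhari (2007-03-25).
Eriksen and Quinn both have date of promotion to current rank Jan 2, 2016, so the next rule applies.
Among Eriksen and Quinn, alphabetically by surname: Eriksen before Quinn.
Andersen and Chaudhari both have date of promotion to current rank Jun 11, 1998, so the next rule applies.
Among Andersen and Chaudhari, alphabetically by surname: Andersen before Chaudhari.
Ivanova, Nguyen, Obi and Vance are each not paramedic-certified, so the next rule applies.
Ivanova, Nguyen, Obi and Vance all have date of academy graduation 2000-03-25, so the next rule applies.
Ivanova, Nguyen, Obi and Vance all have date of promotion to current rank Jun 3, 1997, so the next rule applies.
Among Ivanova, Nguyen, Obi and Vance, alphabetically by surname: Ivanova before Nguyen before Obi before Vance.
Full order: Eriksen, Quinn, Andersen, Chaudhari, Ivanova, Nguyen, Obi, Vance.

Eriksen, Quinn, Andersen, Chaudhari, Ivanova, Nguyen, Obi, Vance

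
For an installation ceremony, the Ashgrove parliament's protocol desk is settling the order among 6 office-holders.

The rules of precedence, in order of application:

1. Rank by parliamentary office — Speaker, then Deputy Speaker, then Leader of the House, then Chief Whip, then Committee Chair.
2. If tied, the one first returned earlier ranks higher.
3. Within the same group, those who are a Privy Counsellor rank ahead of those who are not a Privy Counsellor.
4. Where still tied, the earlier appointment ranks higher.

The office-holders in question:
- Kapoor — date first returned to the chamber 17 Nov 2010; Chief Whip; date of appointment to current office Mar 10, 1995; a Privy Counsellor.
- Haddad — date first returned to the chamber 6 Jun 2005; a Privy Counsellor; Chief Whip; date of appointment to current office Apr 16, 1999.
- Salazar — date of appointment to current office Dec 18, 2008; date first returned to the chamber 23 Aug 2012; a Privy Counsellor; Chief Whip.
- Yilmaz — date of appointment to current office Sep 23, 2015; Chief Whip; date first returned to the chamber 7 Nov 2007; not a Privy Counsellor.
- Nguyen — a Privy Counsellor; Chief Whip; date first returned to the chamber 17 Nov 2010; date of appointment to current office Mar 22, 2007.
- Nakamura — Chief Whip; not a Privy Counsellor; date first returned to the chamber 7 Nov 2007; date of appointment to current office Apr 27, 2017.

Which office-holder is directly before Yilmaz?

By parliamentary office: Haddad, Yilmaz, Nakamura, Kapoor, Nguyen and Salazar (Chief Whip).
Among Haddad, Yilmaz, Nakamura, Kapoor, Nguyen and Salazar, by date first returned to the chamber (earlier first): Haddad (6 Jun 2005) before Yilmaz and Nakamura (7 Nov 2007) before Kapoor and Nguyen (17 Nov 2010) before Salazar (23 Aug 2012).
Yilmaz and Nakamura are each not a Privy Counsellor, so the next rule applies.
Among Yilmaz and Nakamura, by date of appointment to current office (earlier first): Yilmaz (Sep 23, 2015) before Nakamura (Apr 27, 2017).
Kapoor and Nguyen are each a Privy Counsellor, so the next rule applies.
Among Kapoor and Nguyen, by date of appointment to current office (earlier first): Kapoor (Mar 10, 1995) before Nguyen (Mar 22, 2007).
Order: Haddad, Yilmaz, Nakamura, Kapoor, Nguyen, Salazar.

Haddad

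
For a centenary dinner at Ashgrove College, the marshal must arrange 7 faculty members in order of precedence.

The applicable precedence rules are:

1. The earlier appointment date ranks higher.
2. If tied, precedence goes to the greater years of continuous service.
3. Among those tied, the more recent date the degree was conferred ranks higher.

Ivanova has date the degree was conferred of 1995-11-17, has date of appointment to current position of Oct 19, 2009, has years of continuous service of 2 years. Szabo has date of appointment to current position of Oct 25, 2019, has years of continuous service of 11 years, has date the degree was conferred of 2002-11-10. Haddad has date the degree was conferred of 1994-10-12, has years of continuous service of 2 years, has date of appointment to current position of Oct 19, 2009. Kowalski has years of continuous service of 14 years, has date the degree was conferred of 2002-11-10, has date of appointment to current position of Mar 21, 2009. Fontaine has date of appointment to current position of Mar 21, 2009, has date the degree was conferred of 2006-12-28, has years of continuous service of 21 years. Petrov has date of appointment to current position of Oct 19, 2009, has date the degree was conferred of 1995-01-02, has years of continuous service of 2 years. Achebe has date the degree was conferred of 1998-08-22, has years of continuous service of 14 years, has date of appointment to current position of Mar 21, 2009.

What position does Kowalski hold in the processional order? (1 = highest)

2

By date of appointment to current position (earlier first): Fontaine, Kowalski and Achebe (each Mar 21, 2009); then Ivanova, Petrov and Haddad (each Oct 19, 2009); then Szabo (Oct 25, 2019).
Among Fontaine, Kowalski and Achebe, by years of continuous service (higher first): Fontaine (21 years) before Kowalski and Achebe (14 years).
Among Kowalski and Achebe, by date the degree was conferred (later first): Kowalski (2002-11-10) before Achebe (1998-08-22).
Ivanova, Petrov and Haddad all have years of continuous service 2 years, so the next rule applies.
Among Ivanova, Petrov and Haddad, by date the degree was conferred (later first): Ivanova (1995-11-17) before Petrov (1995-01-02) before Haddad (1994-10-12).
Order: Fontaine, Kowalski, Achebe, Ivanova, Petrov, Haddad, Szabo. So position 2.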